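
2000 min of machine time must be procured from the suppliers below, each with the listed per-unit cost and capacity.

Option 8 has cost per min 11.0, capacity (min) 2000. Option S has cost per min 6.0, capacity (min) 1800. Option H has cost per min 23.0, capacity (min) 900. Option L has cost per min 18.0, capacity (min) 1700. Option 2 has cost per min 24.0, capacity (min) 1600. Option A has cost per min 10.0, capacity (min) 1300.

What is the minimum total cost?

12800

Use suppliers in increasing cost order.
Take 1800 from Option S at 6.0 ; need 200 more.
Take 200 from Option A at 10.0 to finish.
Option 8, Option L, Option H, Option 2: unused.
Cost = 1800×6.0 + 200×10.0 = 12800.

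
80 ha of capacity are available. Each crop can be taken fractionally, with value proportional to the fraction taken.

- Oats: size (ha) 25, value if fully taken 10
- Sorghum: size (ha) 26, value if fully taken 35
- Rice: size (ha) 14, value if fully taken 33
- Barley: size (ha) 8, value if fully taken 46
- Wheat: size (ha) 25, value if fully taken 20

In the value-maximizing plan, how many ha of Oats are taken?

Best value per unit of size first: Barley 46/8≈5.75, Rice 33/14≈2.36, Sorghum 35/26≈1.35, Wheat 20/25≈0.8, Oats 10/25≈0.4.
Take all of Barley (8 ha, value 46) ; 72 ha left.
All 14 ha of Rice fit (value 33) ; 58 remain.
Take all of Sorghum (26 ha, value 35) ; 32 ha left.
All 25 ha of Wheat fit (value 20) ; 7 remain.
7 ha left: a 7/25 share of Oats gives 10×7/25 = 2.8.

7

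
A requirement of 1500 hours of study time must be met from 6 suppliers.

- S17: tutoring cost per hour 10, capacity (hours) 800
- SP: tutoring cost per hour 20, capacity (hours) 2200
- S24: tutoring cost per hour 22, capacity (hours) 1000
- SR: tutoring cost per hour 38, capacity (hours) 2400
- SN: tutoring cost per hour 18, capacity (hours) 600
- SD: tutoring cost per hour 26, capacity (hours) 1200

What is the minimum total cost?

Use suppliers in increasing cost order.
Take 800 from S17 at 10 — need 700 more.
Take 600 from SN at 18 — need 100 more.
Take 100 from SP at 20 to finish.
S24, SD, SR: unused.
Cost = 800×10 + 600×18 + 100×20 = 20800.

20800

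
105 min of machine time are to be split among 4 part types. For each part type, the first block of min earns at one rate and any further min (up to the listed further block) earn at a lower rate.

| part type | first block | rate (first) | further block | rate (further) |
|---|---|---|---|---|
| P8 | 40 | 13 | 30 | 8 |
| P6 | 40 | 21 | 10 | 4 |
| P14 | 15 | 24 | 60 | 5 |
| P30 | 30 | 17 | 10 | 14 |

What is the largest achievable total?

Rank every tier by rate: P14/T1 24 > P6/T1 21 > P30/T1 17 > P30/T2 14 > P8/T1 13 > P8/T2 8 > P14/T2 5 > P6/T2 4.
P14/T1 (24): +15 → 90 left.
Fill P6 T1 block (40 at 21) → 50 left.
P30/T1 (17): +30 → 20 left.
P30/T2 (14): +10 → 10 left.
P8/T1: +10 of 40 at 13; pool empty.
Total = 24×15 + 21×40 + 17×30 + 14×10 + 13×10 = 1980.

1980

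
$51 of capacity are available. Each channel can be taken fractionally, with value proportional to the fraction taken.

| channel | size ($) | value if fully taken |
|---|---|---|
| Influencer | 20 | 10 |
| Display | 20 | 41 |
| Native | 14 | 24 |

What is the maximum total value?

73.5

Sort by value density: Display 41/20≈2.05, Native 24/14≈1.71, Influencer 10/20≈0.5.
Display: take in full, 20 $ for value 41 ; 31 left.
Native: take in full, 14 $ for value 24 ; 17 left.
17 $ left: a 17/20 share of Influencer gives 10×17/20 = 8.5.
Total value = 73.5.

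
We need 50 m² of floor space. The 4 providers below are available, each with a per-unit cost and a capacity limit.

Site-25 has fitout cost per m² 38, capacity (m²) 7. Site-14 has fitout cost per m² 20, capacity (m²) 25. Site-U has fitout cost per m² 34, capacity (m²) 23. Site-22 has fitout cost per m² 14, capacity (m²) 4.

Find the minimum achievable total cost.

Use providers in increasing cost order.
Site-22 (14): use full 4 ; 46 m² to go.
Site-14 (20): use full 25 ; 21 m² to go.
Site-U at 34: take 21 of its 23 ; requirement met.
Site-25: unused.
Cost = 4×14 + 25×20 + 21×34 = 1270.

1270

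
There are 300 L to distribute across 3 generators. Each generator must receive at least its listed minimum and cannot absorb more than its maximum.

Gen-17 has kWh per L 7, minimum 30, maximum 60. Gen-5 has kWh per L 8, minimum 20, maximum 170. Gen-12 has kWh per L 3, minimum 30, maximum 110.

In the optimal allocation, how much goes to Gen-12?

Meeting every minimum uses 30+20+30 = 80 L, leaving 220.
Rank by kWh per L: Gen-5 8 > Gen-17 7 > Gen-12 3.
Give Gen-5 150 more to hit its cap of 170 ; 70 left.
Give Gen-17 30 more to hit its cap of 60 ; 40 left.
Gen-12: +40 (room for 80) → 70. Pool exhausted.

70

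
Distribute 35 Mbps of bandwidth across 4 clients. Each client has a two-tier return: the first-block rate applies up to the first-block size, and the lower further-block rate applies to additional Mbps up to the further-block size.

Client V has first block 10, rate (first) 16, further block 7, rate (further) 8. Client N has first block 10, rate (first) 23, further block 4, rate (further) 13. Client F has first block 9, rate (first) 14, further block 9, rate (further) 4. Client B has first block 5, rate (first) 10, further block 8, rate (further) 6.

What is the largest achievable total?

Treat each block as its own option and order by rate: Client N/tier1 23 > Client V/tier1 16 > Client F/tier1 14 > Client N/tier2 13 > Client B/tier1 10 > Client V/tier2 8 > Client B/tier2 6 > Client F/tier2 4.
Client N tier1 at 23: fill all 10 → 25 left.
Client V/tier1 (16): +10 → 15 left.
Client F/tier1 (14): +9 → 6 left.
Fill Client N tier2 block (4 at 13) → 2 left.
Client B tier1 at 10: only 2 left, fill 2.
Total = 23×10 + 16×10 + 14×9 + 13×4 + 10×2 = 588.

588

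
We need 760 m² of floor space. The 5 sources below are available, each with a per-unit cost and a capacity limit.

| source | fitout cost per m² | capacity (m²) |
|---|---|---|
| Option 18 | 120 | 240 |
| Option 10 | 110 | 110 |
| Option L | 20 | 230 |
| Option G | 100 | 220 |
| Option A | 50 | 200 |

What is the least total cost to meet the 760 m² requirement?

48700

Fill from the cheapest source first.
Option L at 20: take all 230 m² ; 530 still needed.
Option A (50): use full 200 ; 330 m² to go.
Take 220 from Option G at 100 ; need 110 more.
Option 10 at 110: take all 110 m² ; 0 still needed.
Option 18: unused.
Cost = 230×20 + 200×50 + 220×100 + 110×110 = 48700.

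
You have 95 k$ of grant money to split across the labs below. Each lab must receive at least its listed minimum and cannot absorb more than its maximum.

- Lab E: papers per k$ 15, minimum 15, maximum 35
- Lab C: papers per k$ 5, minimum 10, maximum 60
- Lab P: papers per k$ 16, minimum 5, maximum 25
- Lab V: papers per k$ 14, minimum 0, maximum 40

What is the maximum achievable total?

1325

Meeting every minimum uses 15+10+5+0 = 30 k$, leaving 65.
Highest papers per k$ first: Lab P 16 > Lab E 15 > Lab V 14 > Lab C 5.
Give Lab P 20 more to hit its cap of 25 — 45 left.
Lab E takes 20 more to reach its cap of 35 — 25 left.
Lab V: +25 (room for 40) → 25. Pool exhausted.
Total = 15×35 + 5×10 + 16×25 + 14×25 = 1325.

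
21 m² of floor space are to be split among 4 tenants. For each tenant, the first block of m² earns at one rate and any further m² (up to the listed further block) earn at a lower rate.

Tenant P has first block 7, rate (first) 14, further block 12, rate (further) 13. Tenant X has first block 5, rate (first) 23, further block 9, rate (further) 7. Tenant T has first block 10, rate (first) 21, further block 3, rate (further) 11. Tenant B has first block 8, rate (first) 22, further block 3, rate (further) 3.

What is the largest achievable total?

Rank every tier by rate: Tenant X/T1 23 > Tenant B/T1 22 > Tenant T/T1 21 > Tenant P/T1 14 > Tenant P/T2 13 > Tenant T/T2 11 > Tenant X/T2 7 > Tenant B/T2 3.
Tenant X T1 at 23: fill all 5 ; 16 left.
Tenant B/T1 (22): +8 ; 8 left.
Tenant T/T1: +8 of 10 at 21; pool empty.
Total = 23×5 + 22×8 + 21×8 = 459.

459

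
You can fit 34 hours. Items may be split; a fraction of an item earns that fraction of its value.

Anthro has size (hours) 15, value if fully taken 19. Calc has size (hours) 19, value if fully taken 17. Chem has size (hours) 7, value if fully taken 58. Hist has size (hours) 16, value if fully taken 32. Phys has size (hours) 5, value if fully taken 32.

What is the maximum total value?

Rank by value-to-size ratio: Chem 58/7≈8.29, Phys 32/5≈6.4, Hist 32/16≈2, Anthro 19/15≈1.27, Calc 17/19≈0.895.
All 7 hours of Chem fit (value 58) — 27 remain.
All 5 hours of Phys fit (value 32) — 22 remain.
All 16 hours of Hist fit (value 32) — 6 remain.
6 hours left: a 6/15 share of Anthro gives 19×6/15 = 7.6.
Total value = 129.6.

129.6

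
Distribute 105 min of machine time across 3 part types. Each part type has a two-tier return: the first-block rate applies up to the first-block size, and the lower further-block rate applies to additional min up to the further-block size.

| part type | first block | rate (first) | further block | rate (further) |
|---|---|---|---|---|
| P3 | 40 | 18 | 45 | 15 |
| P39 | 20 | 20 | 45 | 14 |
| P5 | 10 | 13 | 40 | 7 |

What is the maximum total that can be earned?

1795

Order all 6 blocks by rate: P39/tier1 20 > P3/tier1 18 > P3/tier2 15 > P39/tier2 14 > P5/tier1 13 > P5/tier2 7.
P39/tier1 (20): +20 — 85 left.
P3 tier1 at 18: fill all 40 — 45 left.
Fill P3 tier2 block (45 at 15) — 0 left.
Total = 20×20 + 18×40 + 15×45 = 1795.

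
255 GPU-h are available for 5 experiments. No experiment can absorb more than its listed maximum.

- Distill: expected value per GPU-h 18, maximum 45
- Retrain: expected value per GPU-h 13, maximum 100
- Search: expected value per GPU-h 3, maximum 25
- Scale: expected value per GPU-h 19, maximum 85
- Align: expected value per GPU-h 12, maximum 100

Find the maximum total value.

Rank by expected value per GPU-h: Scale 19 > Distill 18 > Retrain 13 > Align 12 > Search 3.
Scale takes 85 to reach its cap of 85 → 170 left.
Distill takes 45 to reach its cap of 45 → 125 left.
Retrain: +100 to 100 (cap) → 25 left.
Align has room for 100 but only 25 remain, so it gets 25.
Total = 18×45 + 13×100 + 19×85 + 12×25 = 4025.

4025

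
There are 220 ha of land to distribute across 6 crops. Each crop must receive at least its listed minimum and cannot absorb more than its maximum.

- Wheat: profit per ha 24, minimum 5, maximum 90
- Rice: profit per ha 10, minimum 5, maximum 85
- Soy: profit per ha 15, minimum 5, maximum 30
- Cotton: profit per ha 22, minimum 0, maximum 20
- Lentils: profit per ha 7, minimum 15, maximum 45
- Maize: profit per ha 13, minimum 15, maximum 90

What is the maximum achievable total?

Meeting every minimum uses 5+5+5+0+15+15 = 45 ha, leaving 175.
Order the crops by profit per ha: Wheat 24 > Cotton 22 > Soy 15 > Maize 13 > Rice 10 > Lentils 7.
Wheat: +85 to 90 (cap) ; 90 left.
Cotton: +20 to 20 (cap) ; 70 left.
Soy takes 25 more to reach its cap of 30 ; 45 left.
Maize: +45 (room for 75) → 60. Pool exhausted.
Total = 24×90 + 10×5 + 15×30 + 22×20 + 7×15 + 13×60 = 3985.

3985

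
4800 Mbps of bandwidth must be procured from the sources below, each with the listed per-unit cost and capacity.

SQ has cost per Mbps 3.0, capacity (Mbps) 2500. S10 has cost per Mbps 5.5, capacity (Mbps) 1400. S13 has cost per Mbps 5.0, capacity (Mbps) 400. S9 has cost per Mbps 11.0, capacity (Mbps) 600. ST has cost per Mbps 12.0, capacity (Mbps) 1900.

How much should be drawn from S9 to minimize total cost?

Cheapest first:
SQ (3.0): use full 2500 → 2300 Mbps to go.
S13 (5.0): use full 400 → 1900 Mbps to go.
S10 (5.5): use full 1400 → 500 Mbps to go.
Take 500 from S9 at 11.0 to finish.
ST: unused.

500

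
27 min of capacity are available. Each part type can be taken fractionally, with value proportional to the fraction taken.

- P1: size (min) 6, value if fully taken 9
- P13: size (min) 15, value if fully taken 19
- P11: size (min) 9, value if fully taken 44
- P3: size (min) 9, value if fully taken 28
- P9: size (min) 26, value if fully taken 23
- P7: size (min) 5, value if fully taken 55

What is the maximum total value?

Rank by value-to-size ratio: P7 55/5≈11, P11 44/9≈4.89, P3 28/9≈3.11, P1 9/6≈1.5, P13 19/15≈1.27, P9 23/26≈0.885.
P7: take in full, 5 min for value 55 ; 22 left.
P11: take in full, 9 min for value 44 ; 13 left.
All 9 min of P3 fit (value 28) ; 4 remain.
Only 4 min remain; take 4/6 of P1 for value 9×4/6 = 6.
Total value = 133.

133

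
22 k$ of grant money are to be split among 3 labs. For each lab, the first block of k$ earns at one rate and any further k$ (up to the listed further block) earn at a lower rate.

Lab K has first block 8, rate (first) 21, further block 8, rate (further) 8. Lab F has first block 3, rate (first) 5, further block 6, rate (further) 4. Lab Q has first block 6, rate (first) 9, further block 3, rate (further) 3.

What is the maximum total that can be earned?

Order all 6 blocks by rate: Lab K/tier1 21 > Lab Q/tier1 9 > Lab K/tier2 8 > Lab F/tier1 5 > Lab F/tier2 4 > Lab Q/tier2 3.
Lab K tier1 at 21: fill all 8 → 14 left.
Lab Q/tier1 (9): +6 → 8 left.
Lab K tier2 at 8: fill all 8 → 0 left.
Total = 21×8 + 9×6 + 8×8 = 286.

286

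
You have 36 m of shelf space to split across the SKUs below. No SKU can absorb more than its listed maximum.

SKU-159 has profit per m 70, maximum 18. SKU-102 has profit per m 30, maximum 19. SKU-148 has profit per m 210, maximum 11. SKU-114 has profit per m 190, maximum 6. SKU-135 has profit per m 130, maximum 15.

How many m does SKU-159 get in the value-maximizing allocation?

4

Highest profit per m first: SKU-148 210 > SKU-114 190 > SKU-135 130 > SKU-159 70 > SKU-102 30.
SKU-148: +11 to 11 (cap) ; 25 left.
Give SKU-114 6 to hit its cap of 6 ; 19 left.
SKU-135 takes 15 to reach its cap of 15 ; 4 left.
SKU-159: +4 (room for 18) → 4. Pool exhausted.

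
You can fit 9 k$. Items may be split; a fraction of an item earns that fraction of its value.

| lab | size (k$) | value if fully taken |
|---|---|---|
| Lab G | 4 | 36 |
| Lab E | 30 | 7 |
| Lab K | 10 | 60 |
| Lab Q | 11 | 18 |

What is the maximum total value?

66

Rank by value-to-size ratio: Lab G 36/4≈9, Lab K 60/10≈6, Lab Q 18/11≈1.64, Lab E 7/30≈0.233.
Lab G: take in full, 4 k$ for value 36 — 5 left.
5 k$ left: a 5/10 share of Lab K gives 60×5/10 = 30.
Total value = 66.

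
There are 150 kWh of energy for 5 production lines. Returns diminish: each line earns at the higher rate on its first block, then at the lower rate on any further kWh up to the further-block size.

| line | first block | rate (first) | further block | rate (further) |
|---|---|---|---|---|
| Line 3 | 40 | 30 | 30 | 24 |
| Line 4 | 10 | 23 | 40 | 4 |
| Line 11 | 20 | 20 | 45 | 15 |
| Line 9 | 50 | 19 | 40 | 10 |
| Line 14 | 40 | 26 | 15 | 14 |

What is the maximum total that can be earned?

3780

Order all 10 blocks by rate: Line 3/first 30 > Line 14/first 26 > Line 3/second 24 > Line 4/first 23 > Line 11/first 20 > Line 9/first 19 > Line 11/second 15 > Line 14/second 14 > Line 9/second 10 > Line 4/second 4.
Fill Line 3 first block (40 at 30) ; 110 left.
Line 14/first (26): +40 ; 70 left.
Line 3 second at 24: fill all 30 ; 40 left.
Line 4 first at 23: fill all 10 ; 30 left.
Line 11/first (20): +20 ; 10 left.
10 remain; put them into Line 9 first at 19.
Total = 30×40 + 26×40 + 24×30 + 23×10 + 20×20 + 19×10 = 3780.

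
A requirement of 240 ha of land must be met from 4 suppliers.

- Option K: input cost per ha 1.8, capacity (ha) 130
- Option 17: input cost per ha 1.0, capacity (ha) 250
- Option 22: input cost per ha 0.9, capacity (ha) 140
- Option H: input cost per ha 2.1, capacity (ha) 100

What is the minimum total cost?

Cheapest first:
Option 22 (0.9): use full 140 — 100 ha to go.
Take 100 from Option 17 at 1.0 to finish.
Option K, Option H: unused.
Cost = 140×0.9 + 100×1.0 = 226.

226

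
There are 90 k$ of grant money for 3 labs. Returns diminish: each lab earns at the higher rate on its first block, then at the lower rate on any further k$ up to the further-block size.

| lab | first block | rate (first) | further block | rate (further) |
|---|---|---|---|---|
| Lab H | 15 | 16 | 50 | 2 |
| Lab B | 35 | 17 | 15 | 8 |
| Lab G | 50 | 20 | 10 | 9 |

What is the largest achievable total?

1675

Rank every tier by rate: Lab G/tier1 20 > Lab B/tier1 17 > Lab H/tier1 16 > Lab G/tier2 9 > Lab B/tier2 8 > Lab H/tier2 2.
Lab G tier1 at 20: fill all 50 ; 40 left.
Lab B/tier1 (17): +35 ; 5 left.
Lab H/tier1: +5 of 15 at 16; pool empty.
Total = 20×50 + 17×35 + 16×5 = 1675.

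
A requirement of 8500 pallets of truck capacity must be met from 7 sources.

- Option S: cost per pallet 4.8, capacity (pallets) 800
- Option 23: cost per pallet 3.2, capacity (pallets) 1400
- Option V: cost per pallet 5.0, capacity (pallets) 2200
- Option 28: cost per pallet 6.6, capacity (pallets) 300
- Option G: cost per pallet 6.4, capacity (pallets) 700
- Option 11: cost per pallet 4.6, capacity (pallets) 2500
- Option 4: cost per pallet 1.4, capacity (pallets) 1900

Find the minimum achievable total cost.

Use sources in increasing cost order.
Option 4 (1.4): use full 1900 — 6600 pallets to go.
Take 1400 from Option 23 at 3.2 — need 5200 more.
Option 11 at 4.6: take all 2500 pallets — 2700 still needed.
Take 800 from Option S at 4.8 — need 1900 more.
Option V at 5.0: take 1900 of its 2200 — requirement met.
Option G, Option 28: unused.
Cost = 1900×1.4 + 1400×3.2 + 2500×4.6 + 800×4.8 + 1900×5.0 = 31980.

31980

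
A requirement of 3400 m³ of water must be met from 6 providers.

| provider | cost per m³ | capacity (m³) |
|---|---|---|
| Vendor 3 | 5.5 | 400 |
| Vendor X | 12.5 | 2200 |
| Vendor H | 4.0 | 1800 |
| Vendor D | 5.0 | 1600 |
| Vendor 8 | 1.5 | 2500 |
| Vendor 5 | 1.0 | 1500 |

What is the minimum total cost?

Fill from the cheapest provider first.
Vendor 5 at 1.0: take all 1500 m³ — 1900 still needed.
Take 1900 from Vendor 8 at 1.5 to finish.
Vendor H, Vendor D, Vendor 3, Vendor X: unused.
Cost = 1500×1.0 + 1900×1.5 = 4350.

4350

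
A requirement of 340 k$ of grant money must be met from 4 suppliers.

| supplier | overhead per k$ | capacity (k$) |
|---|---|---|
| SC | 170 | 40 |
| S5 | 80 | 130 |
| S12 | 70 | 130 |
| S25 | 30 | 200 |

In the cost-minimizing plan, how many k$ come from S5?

Fill from the cheapest supplier first.
S25 at 30: take all 200 k$ — 140 still needed.
S12 (70): use full 130 — 10 k$ to go.
S5 at 80: take 10 of its 130 — requirement met.
SC: unused.

10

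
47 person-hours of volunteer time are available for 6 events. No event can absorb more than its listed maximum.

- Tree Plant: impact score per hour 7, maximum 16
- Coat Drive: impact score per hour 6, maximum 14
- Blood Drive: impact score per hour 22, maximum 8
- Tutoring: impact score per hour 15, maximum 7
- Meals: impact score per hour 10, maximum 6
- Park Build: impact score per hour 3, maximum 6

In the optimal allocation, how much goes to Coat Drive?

Highest impact score per hour first: Blood Drive 22 > Tutoring 15 > Meals 10 > Tree Plant 7 > Coat Drive 6 > Park Build 3.
Give Blood Drive 8 to hit its cap of 8 → 39 left.
Tutoring takes 7 to reach its cap of 7 → 32 left.
Give Meals 6 to hit its cap of 6 → 26 left.
Tree Plant: +16 to 16 (cap) → 10 left.
Only 10 left; Coat Drive takes them to reach 10.

10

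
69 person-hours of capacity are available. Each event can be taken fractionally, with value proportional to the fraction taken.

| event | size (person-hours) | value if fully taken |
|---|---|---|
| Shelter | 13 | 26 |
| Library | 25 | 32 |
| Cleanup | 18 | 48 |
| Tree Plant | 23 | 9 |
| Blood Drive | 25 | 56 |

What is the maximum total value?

146.64

Best value per unit of size first: Cleanup 48/18≈2.67, Blood Drive 56/25≈2.24, Shelter 26/13≈2, Library 32/25≈1.28, Tree Plant 9/23≈0.391.
Cleanup: take in full, 18 person-hours for value 48 ; 51 left.
All 25 person-hours of Blood Drive fit (value 56) ; 26 remain.
Shelter: take in full, 13 person-hours for value 26 ; 13 left.
Fill the last 13 person-hours with part of Library: 13/25 of it earns 16.64.
Total value = 146.64.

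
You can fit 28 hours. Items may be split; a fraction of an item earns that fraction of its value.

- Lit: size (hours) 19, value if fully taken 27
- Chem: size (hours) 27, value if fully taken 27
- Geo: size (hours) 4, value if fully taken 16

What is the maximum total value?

Sort by value density: Geo 16/4≈4, Lit 27/19≈1.42, Chem 27/27≈1.
Take all of Geo (4 hours, value 16) ; 24 hours left.
Take all of Lit (19 hours, value 27) ; 5 hours left.
Fill the last 5 hours with part of Chem: 5/27 of it earns 5.
Total value = 48.

48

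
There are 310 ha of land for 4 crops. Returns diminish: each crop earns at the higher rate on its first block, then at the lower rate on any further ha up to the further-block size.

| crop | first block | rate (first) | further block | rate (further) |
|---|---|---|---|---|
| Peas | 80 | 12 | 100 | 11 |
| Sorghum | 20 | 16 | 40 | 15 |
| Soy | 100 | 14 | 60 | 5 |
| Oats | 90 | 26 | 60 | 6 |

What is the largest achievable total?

5380

Treat each block as its own option and order by rate: Oats/T1 26 > Sorghum/T1 16 > Sorghum/T2 15 > Soy/T1 14 > Peas/T1 12 > Peas/T2 11 > Oats/T2 6 > Soy/T2 5.
Fill Oats T1 block (90 at 26) → 220 left.
Fill Sorghum T1 block (20 at 16) → 200 left.
Sorghum/T2 (15): +40 → 160 left.
Soy T1 at 14: fill all 100 → 60 left.
Peas/T1: +60 of 80 at 12; pool empty.
Total = 26×90 + 16×20 + 15×40 + 14×100 + 12×60 = 5380.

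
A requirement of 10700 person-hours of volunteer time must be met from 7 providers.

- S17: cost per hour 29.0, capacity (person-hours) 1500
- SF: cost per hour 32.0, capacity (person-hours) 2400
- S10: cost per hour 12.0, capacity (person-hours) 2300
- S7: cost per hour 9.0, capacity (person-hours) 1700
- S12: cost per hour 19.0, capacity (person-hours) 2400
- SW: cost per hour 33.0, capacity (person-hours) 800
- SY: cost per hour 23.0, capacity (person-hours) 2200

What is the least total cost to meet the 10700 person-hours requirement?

201800

Fill from the cheapest provider first.
Take 1700 from S7 at 9.0 — need 9000 more.
S10 at 12.0: take all 2300 person-hours — 6700 still needed.
Take 2400 from S12 at 19.0 — need 4300 more.
SY (23.0): use full 2200 — 2100 person-hours to go.
S17 (29.0): use full 1500 — 600 person-hours to go.
Take 600 from SF at 32.0 to finish.
SW: unused.
Cost = 1700×9.0 + 2300×12.0 + 2400×19.0 + 2200×23.0 + 1500×29.0 + 600×32.0 = 201800.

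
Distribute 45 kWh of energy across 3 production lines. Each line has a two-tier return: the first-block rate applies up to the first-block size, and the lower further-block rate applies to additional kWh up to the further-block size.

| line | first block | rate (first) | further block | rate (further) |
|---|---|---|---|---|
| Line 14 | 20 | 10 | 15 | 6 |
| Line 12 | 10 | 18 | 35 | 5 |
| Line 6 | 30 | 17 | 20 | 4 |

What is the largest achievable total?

740

Order all 6 blocks by rate: Line 12/first 18 > Line 6/first 17 > Line 14/first 10 > Line 14/second 6 > Line 12/second 5 > Line 6/second 4.
Fill Line 12 first block (10 at 18) ; 35 left.
Line 6 first at 17: fill all 30 ; 5 left.
5 remain; put them into Line 14 first at 10.
Total = 18×10 + 17×30 + 10×5 = 740.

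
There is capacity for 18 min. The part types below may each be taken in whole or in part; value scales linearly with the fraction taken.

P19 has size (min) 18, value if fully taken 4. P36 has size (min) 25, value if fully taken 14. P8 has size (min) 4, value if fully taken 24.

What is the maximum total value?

31.84

Best value per unit of size first: P8 24/4≈6, P36 14/25≈0.56, P19 4/18≈0.222.
All 4 min of P8 fit (value 24) — 14 remain.
Only 14 min remain; take 14/25 of P36 for value 14×14/25 = 7.84.
Total value = 31.84.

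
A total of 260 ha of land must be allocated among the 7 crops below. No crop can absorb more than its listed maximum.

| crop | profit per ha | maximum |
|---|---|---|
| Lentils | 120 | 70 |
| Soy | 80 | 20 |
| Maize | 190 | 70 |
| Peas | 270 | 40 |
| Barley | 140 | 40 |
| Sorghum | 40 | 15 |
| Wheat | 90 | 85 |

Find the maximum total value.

41700

Order the crops by profit per ha: Peas 270 > Maize 190 > Barley 140 > Lentils 120 > Wheat 90 > Soy 80 > Sorghum 40.
Peas: +40 to 40 (cap) — 220 left.
Maize takes 70 to reach its cap of 70 — 150 left.
Barley takes 40 to reach its cap of 40 — 110 left.
Lentils: +70 to 70 (cap) — 40 left.
Wheat: +40 (room for 85) → 40. Pool exhausted.
Total = 120×70 + 190×70 + 270×40 + 140×40 + 90×40 = 41700.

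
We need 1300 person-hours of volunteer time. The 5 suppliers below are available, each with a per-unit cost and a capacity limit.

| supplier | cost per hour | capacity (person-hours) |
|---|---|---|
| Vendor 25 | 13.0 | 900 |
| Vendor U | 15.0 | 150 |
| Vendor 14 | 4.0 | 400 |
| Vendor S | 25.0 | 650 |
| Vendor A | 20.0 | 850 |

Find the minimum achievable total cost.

Fill from the cheapest supplier first.
Vendor 14 (4.0): use full 400 → 900 person-hours to go.
Vendor 25 at 13.0: take all 900 person-hours → 0 still needed.
Vendor U, Vendor A, Vendor S: unused.
Cost = 400×4.0 + 900×13.0 = 13300.

13300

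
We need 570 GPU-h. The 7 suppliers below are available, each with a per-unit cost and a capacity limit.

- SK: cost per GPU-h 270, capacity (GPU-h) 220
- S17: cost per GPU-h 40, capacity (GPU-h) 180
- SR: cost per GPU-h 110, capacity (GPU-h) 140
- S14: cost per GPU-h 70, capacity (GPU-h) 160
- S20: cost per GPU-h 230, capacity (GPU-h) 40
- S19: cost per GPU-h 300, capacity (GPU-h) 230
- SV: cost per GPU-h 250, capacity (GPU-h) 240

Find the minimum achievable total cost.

55500

Cheapest first:
S17 (40): use full 180 ; 390 GPU-h to go.
S14 at 70: take all 160 GPU-h ; 230 still needed.
Take 140 from SR at 110 ; need 90 more.
S20 at 230: take all 40 GPU-h ; 50 still needed.
SV at 250: take 50 of its 240 ; requirement met.
SK, S19: unused.
Cost = 180×40 + 160×70 + 140×110 + 40×230 + 50×250 = 55500.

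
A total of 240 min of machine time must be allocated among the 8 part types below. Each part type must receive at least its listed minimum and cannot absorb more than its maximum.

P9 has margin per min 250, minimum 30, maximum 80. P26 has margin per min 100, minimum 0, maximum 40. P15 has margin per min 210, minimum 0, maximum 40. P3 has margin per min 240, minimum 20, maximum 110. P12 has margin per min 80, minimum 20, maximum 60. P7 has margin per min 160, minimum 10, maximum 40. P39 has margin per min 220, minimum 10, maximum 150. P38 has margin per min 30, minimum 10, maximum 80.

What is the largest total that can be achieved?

52100

Meeting every minimum uses 30+0+0+20+20+10+10+10 = 100 min, leaving 140.
Highest margin per min first: P9 250 > P3 240 > P39 220 > P15 210 > P7 160 > P26 100 > P12 80 > P38 30.
Give P9 50 more to hit its cap of 80 ; 90 left.
P3: +90 to 110 (cap) ; 0 left.
Total = 250×80 + 240×110 + 80×20 + 160×10 + 220×10 + 30×10 = 52100.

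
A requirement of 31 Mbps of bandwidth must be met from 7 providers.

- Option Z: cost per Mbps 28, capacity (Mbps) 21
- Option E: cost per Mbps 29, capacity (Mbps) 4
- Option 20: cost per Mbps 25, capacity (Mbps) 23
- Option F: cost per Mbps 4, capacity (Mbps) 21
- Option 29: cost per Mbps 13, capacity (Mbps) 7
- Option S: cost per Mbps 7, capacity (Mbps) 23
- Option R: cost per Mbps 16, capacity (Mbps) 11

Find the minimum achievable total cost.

154

Use providers in increasing cost order.
Option F (4): use full 21 — 10 Mbps to go.
Option S (7): take the remaining 10 — done.
Option 29, Option R, Option 20, Option Z, Option E: unused.
Cost = 21×4 + 10×7 = 154.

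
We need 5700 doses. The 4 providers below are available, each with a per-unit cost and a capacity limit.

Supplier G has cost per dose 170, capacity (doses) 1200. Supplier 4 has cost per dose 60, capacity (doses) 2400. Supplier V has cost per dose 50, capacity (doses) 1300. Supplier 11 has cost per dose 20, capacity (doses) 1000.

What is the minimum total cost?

Fill from the cheapest provider first.
Take 1000 from Supplier 11 at 20 → need 4700 more.
Supplier V (50): use full 1300 → 3400 doses to go.
Take 2400 from Supplier 4 at 60 → need 1000 more.
Supplier G (170): take the remaining 1000 → done.
Cost = 1000×20 + 1300×50 + 2400×60 + 1000×170 = 399000.

399000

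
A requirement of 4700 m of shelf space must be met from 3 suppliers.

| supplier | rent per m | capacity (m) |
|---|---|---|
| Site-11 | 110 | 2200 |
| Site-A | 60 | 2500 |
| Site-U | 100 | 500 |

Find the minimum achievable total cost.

387000

Use suppliers in increasing cost order.
Site-A (60): use full 2500 — 2200 m to go.
Take 500 from Site-U at 100 — need 1700 more.
Site-11 (110): take the remaining 1700 — done.
Cost = 2500×60 + 500×100 + 1700×110 = 387000.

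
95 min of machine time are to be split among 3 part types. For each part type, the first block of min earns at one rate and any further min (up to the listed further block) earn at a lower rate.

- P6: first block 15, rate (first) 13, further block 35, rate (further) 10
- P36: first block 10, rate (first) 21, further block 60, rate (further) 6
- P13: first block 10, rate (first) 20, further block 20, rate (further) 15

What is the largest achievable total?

1285

Rank every tier by rate: P36/first 21 > P13/first 20 > P13/second 15 > P6/first 13 > P6/second 10 > P36/second 6.
P36/first (21): +10 — 85 left.
Fill P13 first block (10 at 20) — 75 left.
Fill P13 second block (20 at 15) — 55 left.
Fill P6 first block (15 at 13) — 40 left.
P6 second at 10: fill all 35 — 5 left.
P36/second: +5 of 60 at 6; pool empty.
Total = 21×10 + 20×10 + 15×20 + 13×15 + 10×35 + 6×5 = 1285.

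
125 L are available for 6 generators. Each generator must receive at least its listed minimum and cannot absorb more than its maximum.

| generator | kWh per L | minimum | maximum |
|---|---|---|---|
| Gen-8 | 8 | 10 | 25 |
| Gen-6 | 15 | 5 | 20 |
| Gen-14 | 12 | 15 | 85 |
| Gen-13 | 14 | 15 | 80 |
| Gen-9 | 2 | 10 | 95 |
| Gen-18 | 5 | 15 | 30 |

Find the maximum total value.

Meeting every minimum uses 10+5+15+15+10+15 = 70 L, leaving 55.
Highest kWh per L first: Gen-6 15 > Gen-13 14 > Gen-14 12 > Gen-8 8 > Gen-18 5 > Gen-9 2.
Gen-6: +15 to 20 (cap) ; 40 left.
Only 40 left; Gen-13 takes them to reach 55.
Total = 8×10 + 15×20 + 12×15 + 14×55 + 2×10 + 5×15 = 1425.

1425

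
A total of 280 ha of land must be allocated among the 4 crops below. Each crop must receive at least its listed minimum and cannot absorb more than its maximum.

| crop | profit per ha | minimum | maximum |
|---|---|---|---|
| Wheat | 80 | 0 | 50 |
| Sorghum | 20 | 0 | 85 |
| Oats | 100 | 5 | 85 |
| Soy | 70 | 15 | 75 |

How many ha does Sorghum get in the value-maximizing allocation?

Meeting every minimum uses 0+0+5+15 = 20 ha, leaving 260.
Highest profit per ha first: Oats 100 > Wheat 80 > Soy 70 > Sorghum 20.
Oats: +80 to 85 (cap) ; 180 left.
Give Wheat 50 more to hit its cap of 50 ; 130 left.
Give Soy 60 more to hit its cap of 75 ; 70 left.
Sorghum has room for 85 more but only 70 remain, so it gets 70.

70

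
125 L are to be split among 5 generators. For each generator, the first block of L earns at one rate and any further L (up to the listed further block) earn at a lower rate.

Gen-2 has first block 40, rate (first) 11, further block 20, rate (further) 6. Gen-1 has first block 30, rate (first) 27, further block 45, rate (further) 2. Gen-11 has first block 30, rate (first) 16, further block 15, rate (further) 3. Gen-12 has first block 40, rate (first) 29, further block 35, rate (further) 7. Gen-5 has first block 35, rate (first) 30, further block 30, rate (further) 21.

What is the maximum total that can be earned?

Treat each block as its own option and order by rate: Gen-5/first 30 > Gen-12/first 29 > Gen-1/first 27 > Gen-5/second 21 > Gen-11/first 16 > Gen-2/first 11 > Gen-12/second 7 > Gen-2/second 6 > Gen-11/second 3 > Gen-1/second 2.
Gen-5 first at 30: fill all 35 — 90 left.
Gen-12/first (29): +40 — 50 left.
Fill Gen-1 first block (30 at 27) — 20 left.
Gen-5 second at 21: only 20 left, fill 20.
Total = 30×35 + 29×40 + 27×30 + 21×20 = 3440.

3440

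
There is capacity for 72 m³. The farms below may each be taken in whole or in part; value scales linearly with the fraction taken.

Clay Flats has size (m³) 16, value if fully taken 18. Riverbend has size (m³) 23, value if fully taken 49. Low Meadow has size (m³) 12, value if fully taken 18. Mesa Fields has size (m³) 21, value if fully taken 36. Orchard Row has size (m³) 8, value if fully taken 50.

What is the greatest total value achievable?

Rank by value-to-size ratio: Orchard Row 50/8≈6.25, Riverbend 49/23≈2.13, Mesa Fields 36/21≈1.71, Low Meadow 18/12≈1.5, Clay Flats 18/16≈1.12.
All 8 m³ of Orchard Row fit (value 50) → 64 remain.
Riverbend: take in full, 23 m³ for value 49 → 41 left.
Take all of Mesa Fields (21 m³, value 36) → 20 m³ left.
Low Meadow: take in full, 12 m³ for value 18 → 8 left.
Only 8 m³ remain; take 8/16 of Clay Flats for value 18×8/16 = 9.
Total value = 162.

162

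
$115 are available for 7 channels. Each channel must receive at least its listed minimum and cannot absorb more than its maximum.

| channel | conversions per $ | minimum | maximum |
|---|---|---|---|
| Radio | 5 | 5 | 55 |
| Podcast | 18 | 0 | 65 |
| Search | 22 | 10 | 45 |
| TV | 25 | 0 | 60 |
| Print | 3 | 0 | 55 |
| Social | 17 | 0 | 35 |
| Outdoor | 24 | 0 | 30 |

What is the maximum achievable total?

2685

Meeting every minimum uses 5+0+10+0+0+0+0 = 15 $, leaving 100.
Highest conversions per $ first: TV 25 > Outdoor 24 > Search 22 > Podcast 18 > Social 17 > Radio 5 > Print 3.
Give TV 60 more to hit its cap of 60 — 40 left.
Give Outdoor 30 more to hit its cap of 30 — 10 left.
Search: +10 (room for 35) → 20. Pool exhausted.
Total = 5×5 + 22×20 + 25×60 + 24×30 = 2685.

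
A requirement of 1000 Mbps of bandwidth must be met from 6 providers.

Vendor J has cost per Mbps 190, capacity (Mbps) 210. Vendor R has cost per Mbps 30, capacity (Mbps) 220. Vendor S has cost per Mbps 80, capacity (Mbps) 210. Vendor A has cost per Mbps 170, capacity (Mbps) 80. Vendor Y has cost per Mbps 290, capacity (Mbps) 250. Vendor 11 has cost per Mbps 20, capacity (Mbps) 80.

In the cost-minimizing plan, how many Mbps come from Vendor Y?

200

Use providers in increasing cost order.
Take 80 from Vendor 11 at 20 → need 920 more.
Vendor R (30): use full 220 → 700 Mbps to go.
Take 210 from Vendor S at 80 → need 490 more.
Take 80 from Vendor A at 170 → need 410 more.
Vendor J (190): use full 210 → 200 Mbps to go.
Vendor Y (290): take the remaining 200 → done.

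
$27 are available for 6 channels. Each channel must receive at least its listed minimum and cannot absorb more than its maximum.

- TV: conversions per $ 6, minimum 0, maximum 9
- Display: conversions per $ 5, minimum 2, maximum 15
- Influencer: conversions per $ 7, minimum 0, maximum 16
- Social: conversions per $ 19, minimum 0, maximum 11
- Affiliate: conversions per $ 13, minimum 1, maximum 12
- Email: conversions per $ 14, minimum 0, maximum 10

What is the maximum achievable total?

411

Meeting every minimum uses 0+2+0+0+1+0 = 3 $, leaving 24.
Order the channels by conversions per $: Social 19 > Email 14 > Affiliate 13 > Influencer 7 > TV 6 > Display 5.
Social takes 11 more to reach its cap of 11 → 13 left.
Email takes 10 more to reach its cap of 10 → 3 left.
Affiliate: +3 (room for 11) → 4. Pool exhausted.
Total = 5×2 + 19×11 + 13×4 + 14×10 = 411.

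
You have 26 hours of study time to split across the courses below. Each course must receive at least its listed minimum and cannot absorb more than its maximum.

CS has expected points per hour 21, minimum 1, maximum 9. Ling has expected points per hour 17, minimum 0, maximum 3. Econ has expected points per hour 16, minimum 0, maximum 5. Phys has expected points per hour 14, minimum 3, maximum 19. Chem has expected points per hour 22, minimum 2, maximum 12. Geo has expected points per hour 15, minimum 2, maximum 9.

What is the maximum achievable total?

Meeting every minimum uses 1+0+0+3+2+2 = 8 hours, leaving 18.
Rank by expected points per hour: Chem 22 > CS 21 > Ling 17 > Econ 16 > Geo 15 > Phys 14.
Chem takes 10 more to reach its cap of 12 — 8 left.
Give CS 8 more to hit its cap of 9 — 0 left.
Total = 21×9 + 14×3 + 22×12 + 15×2 = 525.

525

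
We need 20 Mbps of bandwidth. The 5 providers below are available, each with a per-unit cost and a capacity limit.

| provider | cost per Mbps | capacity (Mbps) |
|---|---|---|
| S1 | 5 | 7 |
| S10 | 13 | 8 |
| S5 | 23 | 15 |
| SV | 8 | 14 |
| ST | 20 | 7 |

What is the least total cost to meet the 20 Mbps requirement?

Use providers in increasing cost order.
S1 at 5: take all 7 Mbps ; 13 still needed.
Take 13 from SV at 8 to finish.
S10, ST, S5: unused.
Cost = 7×5 + 13×8 = 139.

139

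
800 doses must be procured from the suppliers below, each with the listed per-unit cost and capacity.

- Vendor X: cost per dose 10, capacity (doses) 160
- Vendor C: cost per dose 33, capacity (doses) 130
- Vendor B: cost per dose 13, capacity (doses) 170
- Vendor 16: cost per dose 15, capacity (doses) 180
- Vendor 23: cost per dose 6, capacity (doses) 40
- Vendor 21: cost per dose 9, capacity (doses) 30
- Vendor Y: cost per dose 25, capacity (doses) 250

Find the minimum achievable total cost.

12520

Fill from the cheapest supplier first.
Take 40 from Vendor 23 at 6 → need 760 more.
Vendor 21 (9): use full 30 → 730 doses to go.
Vendor X (10): use full 160 → 570 doses to go.
Vendor B (13): use full 170 → 400 doses to go.
Vendor 16 (15): use full 180 → 220 doses to go.
Take 220 from Vendor Y at 25 to finish.
Vendor C: unused.
Cost = 40×6 + 30×9 + 160×10 + 170×13 + 180×15 + 220×25 = 12520.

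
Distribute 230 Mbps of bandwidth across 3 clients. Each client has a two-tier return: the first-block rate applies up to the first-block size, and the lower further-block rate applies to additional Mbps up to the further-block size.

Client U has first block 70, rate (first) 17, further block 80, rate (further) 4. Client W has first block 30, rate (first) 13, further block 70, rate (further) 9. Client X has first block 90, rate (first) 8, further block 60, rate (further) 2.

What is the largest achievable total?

2690

Rank every tier by rate: Client U/first 17 > Client W/first 13 > Client W/second 9 > Client X/first 8 > Client U/second 4 > Client X/second 2.
Client U/first (17): +70 → 160 left.
Client W first at 13: fill all 30 → 130 left.
Client W second at 9: fill all 70 → 60 left.
Client X/first: +60 of 90 at 8; pool empty.
Total = 17×70 + 13×30 + 9×70 + 8×60 = 2690.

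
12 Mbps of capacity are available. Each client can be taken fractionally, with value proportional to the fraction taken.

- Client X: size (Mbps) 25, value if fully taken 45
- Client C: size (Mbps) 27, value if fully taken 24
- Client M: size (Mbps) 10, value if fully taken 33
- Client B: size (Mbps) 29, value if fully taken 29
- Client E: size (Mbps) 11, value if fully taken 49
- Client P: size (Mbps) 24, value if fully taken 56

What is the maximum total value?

52.3

Rank by value-to-size ratio: Client E 49/11≈4.45, Client M 33/10≈3.3, Client P 56/24≈2.33, Client X 45/25≈1.8, Client B 29/29≈1, Client C 24/27≈0.889.
Client E: take in full, 11 Mbps for value 49 — 1 left.
Fill the last 1 Mbps with part of Client M: 1/10 of it earns 3.3.
Total value = 52.3.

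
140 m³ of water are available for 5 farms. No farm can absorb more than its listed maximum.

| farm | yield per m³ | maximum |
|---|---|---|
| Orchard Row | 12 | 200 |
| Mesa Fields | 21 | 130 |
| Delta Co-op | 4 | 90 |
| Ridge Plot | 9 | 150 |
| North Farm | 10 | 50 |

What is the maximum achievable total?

Order the farms by yield per m³: Mesa Fields 21 > Orchard Row 12 > North Farm 10 > Ridge Plot 9 > Delta Co-op 4.
Mesa Fields: +130 to 130 (cap) → 10 left.
Orchard Row has room for 200 but only 10 remain, so it gets 10.
Total = 12×10 + 21×130 = 2850.

2850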